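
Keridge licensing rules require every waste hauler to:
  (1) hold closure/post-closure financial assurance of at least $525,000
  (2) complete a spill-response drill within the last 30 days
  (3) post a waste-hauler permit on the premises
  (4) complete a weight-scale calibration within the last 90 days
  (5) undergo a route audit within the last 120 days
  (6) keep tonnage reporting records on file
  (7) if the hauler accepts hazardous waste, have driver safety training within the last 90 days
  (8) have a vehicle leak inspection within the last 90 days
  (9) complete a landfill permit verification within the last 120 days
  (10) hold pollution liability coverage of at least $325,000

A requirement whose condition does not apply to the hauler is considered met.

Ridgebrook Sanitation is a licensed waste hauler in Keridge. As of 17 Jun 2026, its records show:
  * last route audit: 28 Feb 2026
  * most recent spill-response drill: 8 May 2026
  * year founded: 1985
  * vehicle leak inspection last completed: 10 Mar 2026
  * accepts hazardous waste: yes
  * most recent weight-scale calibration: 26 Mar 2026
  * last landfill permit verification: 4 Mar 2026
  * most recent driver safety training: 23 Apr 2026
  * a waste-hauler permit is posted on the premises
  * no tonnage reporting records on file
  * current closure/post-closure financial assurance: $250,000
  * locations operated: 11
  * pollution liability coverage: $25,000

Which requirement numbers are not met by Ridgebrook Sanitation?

1, 2, 6, 8, 10

1. closure/post-closure financial assurance $250,000 < $525,000 → not met
2. spill-response drill 40 days ago vs limit 30 → not met
3. waste-hauler permit present → met
4. weight-scale calibration 83 days ago vs limit 90 → met
5. route audit 109 days ago vs limit 120 → met
6. tonnage reporting records absent → not met
7. condition 'accepts hazardous waste' holds; driver safety training 55 days ago vs limit 90 → met
8. vehicle leak inspection 99 days ago vs limit 90 → not met
9. landfill permit verification 105 days ago vs limit 120 → met
10. pollution liability coverage $25,000 < $325,000 → not met
Not met: 1, 2, 6, 8, 10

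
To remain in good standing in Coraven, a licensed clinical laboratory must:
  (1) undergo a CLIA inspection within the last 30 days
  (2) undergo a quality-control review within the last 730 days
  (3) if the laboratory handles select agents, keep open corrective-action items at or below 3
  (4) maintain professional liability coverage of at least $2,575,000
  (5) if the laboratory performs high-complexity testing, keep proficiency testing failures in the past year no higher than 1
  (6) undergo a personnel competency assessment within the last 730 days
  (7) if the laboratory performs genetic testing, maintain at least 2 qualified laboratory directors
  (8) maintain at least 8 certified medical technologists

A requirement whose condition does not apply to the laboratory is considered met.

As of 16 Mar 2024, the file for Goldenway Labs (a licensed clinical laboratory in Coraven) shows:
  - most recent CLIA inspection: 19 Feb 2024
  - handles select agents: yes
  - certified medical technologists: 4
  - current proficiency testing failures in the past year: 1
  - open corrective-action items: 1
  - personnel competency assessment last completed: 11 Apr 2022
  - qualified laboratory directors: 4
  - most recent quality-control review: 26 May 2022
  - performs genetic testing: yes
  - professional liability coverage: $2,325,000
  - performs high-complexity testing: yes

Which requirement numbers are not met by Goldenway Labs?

4, 8

1. CLIA inspection 26 days ago vs limit 30 → met
2. quality-control review 660 days ago vs limit 730 → met
3. condition 'handles select agents' holds; open corrective-action items 1 ≤ 3 → met
4. professional liability coverage $2,325,000 < $2,575,000 → not met
5. condition 'performs high-complexity testing' holds; proficiency testing failures in the past year 1 ≤ 1 → met
6. personnel competency assessment 705 days ago vs limit 730 → met
7. condition 'performs genetic testing' holds; qualified laboratory directors 4 ≥ 2 → met
8. certified medical technologists 4 < 8 → not met
Not met: 4, 8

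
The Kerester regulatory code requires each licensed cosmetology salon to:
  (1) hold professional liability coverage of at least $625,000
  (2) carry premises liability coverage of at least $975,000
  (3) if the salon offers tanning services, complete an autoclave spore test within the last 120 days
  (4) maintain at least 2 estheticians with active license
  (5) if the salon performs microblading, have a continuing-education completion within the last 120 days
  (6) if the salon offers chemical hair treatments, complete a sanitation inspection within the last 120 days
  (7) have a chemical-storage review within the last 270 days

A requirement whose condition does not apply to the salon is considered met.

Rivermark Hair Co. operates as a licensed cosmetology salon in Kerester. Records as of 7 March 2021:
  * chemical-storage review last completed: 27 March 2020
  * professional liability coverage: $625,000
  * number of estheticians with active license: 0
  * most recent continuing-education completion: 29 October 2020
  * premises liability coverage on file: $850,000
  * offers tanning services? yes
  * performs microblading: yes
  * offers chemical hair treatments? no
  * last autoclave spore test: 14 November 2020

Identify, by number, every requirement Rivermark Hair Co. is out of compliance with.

1. professional liability coverage $625,000 ≥ $625,000 → met
2. premises liability coverage $850,000 < $975,000 → not met
3. condition 'offers tanning services' holds; autoclave spore test 113 days ago vs limit 120 → met
4. estheticians with active license 0 < 2 → not met
5. condition 'performs microblading' holds; continuing-education completion 129 days ago vs limit 120 → not met
6. condition 'offers chemical hair treatments' does not hold → requirement n/a → met
7. chemical-storage review 345 days ago vs limit 270 → not met
Not met: 2, 4, 5, 7

2, 4, 5, 7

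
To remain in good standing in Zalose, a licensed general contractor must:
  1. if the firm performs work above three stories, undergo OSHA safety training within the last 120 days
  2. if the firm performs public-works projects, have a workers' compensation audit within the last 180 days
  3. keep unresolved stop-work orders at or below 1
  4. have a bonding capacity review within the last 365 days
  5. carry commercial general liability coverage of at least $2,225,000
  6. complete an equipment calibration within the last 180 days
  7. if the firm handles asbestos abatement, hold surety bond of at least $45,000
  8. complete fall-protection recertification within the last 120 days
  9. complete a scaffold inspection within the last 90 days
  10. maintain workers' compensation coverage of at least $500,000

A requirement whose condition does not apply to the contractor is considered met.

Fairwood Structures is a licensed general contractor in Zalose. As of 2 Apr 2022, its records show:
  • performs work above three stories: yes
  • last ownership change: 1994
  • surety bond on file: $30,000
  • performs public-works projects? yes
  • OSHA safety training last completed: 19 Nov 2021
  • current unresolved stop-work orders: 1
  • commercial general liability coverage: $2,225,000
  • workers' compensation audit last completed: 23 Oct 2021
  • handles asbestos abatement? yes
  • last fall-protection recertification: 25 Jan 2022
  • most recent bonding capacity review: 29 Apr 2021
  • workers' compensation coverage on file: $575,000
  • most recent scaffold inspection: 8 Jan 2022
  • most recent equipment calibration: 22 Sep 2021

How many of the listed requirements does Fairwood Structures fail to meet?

1. condition 'performs work above three stories' holds; OSHA safety training 134 days ago vs limit 120 → not met
2. condition 'performs public-works projects' holds; workers' compensation audit 161 days ago vs limit 180 → met
3. unresolved stop-work orders 1 ≤ 1 → met
4. bonding capacity review 338 days ago vs limit 365 → met
5. commercial general liability coverage $2,225,000 ≥ $2,225,000 → met
6. equipment calibration 192 days ago vs limit 180 → not met
7. condition 'handles asbestos abatement' holds; surety bond $30,000 < $45,000 → not met
8. fall-protection recertification 67 days ago vs limit 120 → met
9. scaffold inspection 84 days ago vs limit 90 → met
10. workers' compensation coverage $575,000 ≥ $500,000 → met
Not met: 3 of 10

3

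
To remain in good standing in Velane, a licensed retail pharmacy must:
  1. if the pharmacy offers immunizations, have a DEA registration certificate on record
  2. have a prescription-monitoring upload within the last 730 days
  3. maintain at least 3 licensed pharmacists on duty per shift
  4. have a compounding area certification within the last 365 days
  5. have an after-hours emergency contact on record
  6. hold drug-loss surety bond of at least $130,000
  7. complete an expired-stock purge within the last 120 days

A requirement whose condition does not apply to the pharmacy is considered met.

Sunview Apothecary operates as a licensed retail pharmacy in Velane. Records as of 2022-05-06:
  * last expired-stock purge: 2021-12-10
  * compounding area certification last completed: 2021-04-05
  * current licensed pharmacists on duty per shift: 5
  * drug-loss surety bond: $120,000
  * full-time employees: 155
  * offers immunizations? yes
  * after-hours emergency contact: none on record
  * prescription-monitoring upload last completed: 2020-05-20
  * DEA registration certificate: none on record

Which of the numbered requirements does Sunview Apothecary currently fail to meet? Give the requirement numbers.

1. condition 'offers immunizations' holds; DEA registration certificate absent → not met
2. prescription-monitoring upload 716 days ago vs limit 730 → met
3. licensed pharmacists on duty per shift 5 ≥ 3 → met
4. compounding area certification 396 days ago vs limit 365 → not met
5. after-hours emergency contact absent → not met
6. drug-loss surety bond $120,000 < $130,000 → not met
7. expired-stock purge 147 days ago vs limit 120 → not met
Not met: 1, 4, 5, 6, 7

1, 4, 5, 6, 7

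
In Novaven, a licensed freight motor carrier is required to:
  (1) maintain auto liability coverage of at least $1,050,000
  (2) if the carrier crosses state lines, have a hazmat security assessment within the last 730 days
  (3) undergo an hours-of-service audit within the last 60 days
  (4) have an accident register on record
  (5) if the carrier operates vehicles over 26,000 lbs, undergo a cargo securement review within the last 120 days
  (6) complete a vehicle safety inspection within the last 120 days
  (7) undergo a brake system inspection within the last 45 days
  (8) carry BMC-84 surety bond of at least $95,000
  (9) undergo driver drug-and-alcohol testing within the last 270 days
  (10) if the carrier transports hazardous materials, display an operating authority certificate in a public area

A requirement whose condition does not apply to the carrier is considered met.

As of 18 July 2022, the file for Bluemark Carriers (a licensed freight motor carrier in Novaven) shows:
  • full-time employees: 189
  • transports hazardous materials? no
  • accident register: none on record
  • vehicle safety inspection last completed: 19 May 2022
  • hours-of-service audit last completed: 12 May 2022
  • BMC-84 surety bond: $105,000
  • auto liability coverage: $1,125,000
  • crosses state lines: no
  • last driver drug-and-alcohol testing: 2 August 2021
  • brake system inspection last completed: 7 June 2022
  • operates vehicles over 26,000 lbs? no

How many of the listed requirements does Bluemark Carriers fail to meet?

3

1. auto liability coverage $1,125,000 ≥ $1,050,000 → met
2. condition 'crosses state lines' does not hold → requirement n/a → met
3. hours-of-service audit 67 days ago vs limit 60 → not met
4. accident register absent → not met
5. condition 'operates vehicles over 26,000 lbs' does not hold → requirement n/a → met
6. vehicle safety inspection 60 days ago vs limit 120 → met
7. brake system inspection 41 days ago vs limit 45 → met
8. BMC-84 surety bond $105,000 ≥ $95,000 → met
9. driver drug-and-alcohol testing 350 days ago vs limit 270 → not met
10. condition 'transports hazardous materials' does not hold → requirement n/a → met
Not met: 3 of 10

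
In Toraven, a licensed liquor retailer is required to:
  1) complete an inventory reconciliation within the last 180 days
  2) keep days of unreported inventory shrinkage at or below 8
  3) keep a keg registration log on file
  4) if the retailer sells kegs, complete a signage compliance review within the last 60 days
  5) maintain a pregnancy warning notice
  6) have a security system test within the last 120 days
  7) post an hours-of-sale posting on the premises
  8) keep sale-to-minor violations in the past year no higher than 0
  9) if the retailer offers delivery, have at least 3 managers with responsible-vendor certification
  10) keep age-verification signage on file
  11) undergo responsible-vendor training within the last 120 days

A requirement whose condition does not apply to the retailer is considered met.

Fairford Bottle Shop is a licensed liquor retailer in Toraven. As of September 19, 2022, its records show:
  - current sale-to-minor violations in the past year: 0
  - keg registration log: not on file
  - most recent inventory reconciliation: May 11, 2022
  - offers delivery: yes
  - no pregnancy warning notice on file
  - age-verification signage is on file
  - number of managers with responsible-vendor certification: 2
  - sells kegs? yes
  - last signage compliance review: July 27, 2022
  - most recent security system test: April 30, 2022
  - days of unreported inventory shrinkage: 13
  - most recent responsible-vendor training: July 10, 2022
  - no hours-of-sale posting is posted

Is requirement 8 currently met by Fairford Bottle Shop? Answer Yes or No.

Yes

8. sale-to-minor violations in the past year 0 ≤ 0 → met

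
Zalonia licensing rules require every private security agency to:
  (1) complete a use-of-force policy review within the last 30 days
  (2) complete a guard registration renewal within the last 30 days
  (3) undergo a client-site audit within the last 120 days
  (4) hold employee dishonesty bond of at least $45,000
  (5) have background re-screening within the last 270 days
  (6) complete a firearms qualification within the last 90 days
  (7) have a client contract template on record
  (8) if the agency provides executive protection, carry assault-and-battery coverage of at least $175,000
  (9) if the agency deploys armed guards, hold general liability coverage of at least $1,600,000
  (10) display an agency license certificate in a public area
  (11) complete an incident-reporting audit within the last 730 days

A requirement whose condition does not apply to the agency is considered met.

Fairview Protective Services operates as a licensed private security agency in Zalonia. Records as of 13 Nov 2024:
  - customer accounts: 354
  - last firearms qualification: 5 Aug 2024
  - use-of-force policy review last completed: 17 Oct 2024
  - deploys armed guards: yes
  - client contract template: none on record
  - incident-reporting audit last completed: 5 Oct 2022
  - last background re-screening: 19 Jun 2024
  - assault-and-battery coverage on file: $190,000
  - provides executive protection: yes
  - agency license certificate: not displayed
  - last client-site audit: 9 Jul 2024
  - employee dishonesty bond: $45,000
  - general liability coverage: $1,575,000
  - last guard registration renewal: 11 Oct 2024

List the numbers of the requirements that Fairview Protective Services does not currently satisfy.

2, 3, 6, 7, 9, 10, 11

1. use-of-force policy review 27 days ago vs limit 30 → met
2. guard registration renewal 33 days ago vs limit 30 → not met
3. client-site audit 127 days ago vs limit 120 → not met
4. employee dishonesty bond $45,000 ≥ $45,000 → met
5. background re-screening 147 days ago vs limit 270 → met
6. firearms qualification 100 days ago vs limit 90 → not met
7. client contract template absent → not met
8. condition 'provides executive protection' holds; assault-and-battery coverage $190,000 ≥ $175,000 → met
9. condition 'deploys armed guards' holds; general liability coverage $1,575,000 < $1,600,000 → not met
10. agency license certificate absent → not met
11. incident-reporting audit 770 days ago vs limit 730 → not met
Not met: 2, 3, 6, 7, 9, 10, 11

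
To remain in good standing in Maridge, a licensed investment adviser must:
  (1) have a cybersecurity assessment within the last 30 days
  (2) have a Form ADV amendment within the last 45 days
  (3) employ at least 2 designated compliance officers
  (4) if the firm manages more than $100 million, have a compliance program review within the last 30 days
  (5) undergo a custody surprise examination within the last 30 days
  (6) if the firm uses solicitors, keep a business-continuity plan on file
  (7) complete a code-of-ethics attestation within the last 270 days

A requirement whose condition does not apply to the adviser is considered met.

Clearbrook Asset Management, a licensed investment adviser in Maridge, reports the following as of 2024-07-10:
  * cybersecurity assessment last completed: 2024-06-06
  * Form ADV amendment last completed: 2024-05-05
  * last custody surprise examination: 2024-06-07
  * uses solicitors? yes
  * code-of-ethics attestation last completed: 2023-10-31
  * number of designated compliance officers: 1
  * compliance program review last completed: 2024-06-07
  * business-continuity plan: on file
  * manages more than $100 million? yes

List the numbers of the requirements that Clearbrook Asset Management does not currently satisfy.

1, 2, 3, 4, 5

1. cybersecurity assessment 34 days ago vs limit 30 → not met
2. Form ADV amendment 66 days ago vs limit 45 → not met
3. designated compliance officers 1 < 2 → not met
4. condition 'manages more than $100 million' holds; compliance program review 33 days ago vs limit 30 → not met
5. custody surprise examination 33 days ago vs limit 30 → not met
6. condition 'uses solicitors' holds; business-continuity plan present → met
7. code-of-ethics attestation 253 days ago vs limit 270 → met
Not met: 1, 2, 3, 4, 5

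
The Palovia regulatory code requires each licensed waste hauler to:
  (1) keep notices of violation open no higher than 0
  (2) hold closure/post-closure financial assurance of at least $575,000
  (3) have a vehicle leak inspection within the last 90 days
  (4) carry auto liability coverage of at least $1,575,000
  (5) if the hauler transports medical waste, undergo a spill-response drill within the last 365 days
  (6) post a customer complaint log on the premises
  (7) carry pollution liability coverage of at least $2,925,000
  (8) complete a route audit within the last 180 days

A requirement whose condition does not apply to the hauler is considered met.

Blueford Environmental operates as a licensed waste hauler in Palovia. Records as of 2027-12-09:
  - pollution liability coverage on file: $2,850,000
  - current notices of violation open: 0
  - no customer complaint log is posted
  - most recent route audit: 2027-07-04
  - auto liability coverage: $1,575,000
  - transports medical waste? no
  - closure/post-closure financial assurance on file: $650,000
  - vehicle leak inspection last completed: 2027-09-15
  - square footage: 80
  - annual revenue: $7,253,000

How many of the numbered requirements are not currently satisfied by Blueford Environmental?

1. notices of violation open 0 ≤ 0 → met
2. closure/post-closure financial assurance $650,000 ≥ $575,000 → met
3. vehicle leak inspection 85 days ago vs limit 90 → met
4. auto liability coverage $1,575,000 ≥ $1,575,000 → met
5. condition 'transports medical waste' does not hold → requirement n/a → met
6. customer complaint log absent → not met
7. pollution liability coverage $2,850,000 < $2,925,000 → not met
8. route audit 158 days ago vs limit 180 → met
Not met: 2 of 8

2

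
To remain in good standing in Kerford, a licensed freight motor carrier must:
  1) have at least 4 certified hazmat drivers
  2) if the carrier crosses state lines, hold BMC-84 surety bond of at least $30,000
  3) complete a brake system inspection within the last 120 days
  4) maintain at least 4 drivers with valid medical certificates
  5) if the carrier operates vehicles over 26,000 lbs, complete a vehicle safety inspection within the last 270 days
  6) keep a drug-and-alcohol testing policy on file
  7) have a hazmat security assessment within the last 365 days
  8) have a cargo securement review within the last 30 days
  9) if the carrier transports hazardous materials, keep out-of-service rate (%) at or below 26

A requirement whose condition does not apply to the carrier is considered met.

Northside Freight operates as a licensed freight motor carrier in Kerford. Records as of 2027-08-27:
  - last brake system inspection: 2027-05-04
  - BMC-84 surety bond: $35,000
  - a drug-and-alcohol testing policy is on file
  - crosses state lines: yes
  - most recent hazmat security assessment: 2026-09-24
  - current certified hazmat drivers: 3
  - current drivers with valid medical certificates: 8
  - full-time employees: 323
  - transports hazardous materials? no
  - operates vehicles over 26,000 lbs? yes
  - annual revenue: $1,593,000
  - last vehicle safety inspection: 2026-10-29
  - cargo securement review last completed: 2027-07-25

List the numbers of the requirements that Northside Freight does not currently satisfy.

1. certified hazmat drivers 3 < 4 → not met
2. condition 'crosses state lines' holds; BMC-84 surety bond $35,000 ≥ $30,000 → met
3. brake system inspection 115 days ago vs limit 120 → met
4. drivers with valid medical certificates 8 ≥ 4 → met
5. condition 'operates vehicles over 26,000 lbs' holds; vehicle safety inspection 302 days ago vs limit 270 → not met
6. drug-and-alcohol testing policy present → met
7. hazmat security assessment 337 days ago vs limit 365 → met
8. cargo securement review 33 days ago vs limit 30 → not met
9. condition 'transports hazardous materials' does not hold → requirement n/a → met
Not met: 1, 5, 8

1, 5, 8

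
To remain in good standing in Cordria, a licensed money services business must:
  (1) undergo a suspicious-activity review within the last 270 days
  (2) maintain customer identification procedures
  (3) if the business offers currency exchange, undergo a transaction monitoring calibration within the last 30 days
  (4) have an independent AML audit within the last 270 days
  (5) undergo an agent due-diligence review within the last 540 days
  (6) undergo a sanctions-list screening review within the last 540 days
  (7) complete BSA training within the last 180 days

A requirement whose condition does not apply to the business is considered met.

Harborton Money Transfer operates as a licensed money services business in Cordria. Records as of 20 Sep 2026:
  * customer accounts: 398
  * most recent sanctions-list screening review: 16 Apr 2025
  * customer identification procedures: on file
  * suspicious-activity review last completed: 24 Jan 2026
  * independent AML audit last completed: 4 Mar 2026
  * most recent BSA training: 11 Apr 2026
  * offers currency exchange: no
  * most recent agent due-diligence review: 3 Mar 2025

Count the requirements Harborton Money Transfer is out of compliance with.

1

1. suspicious-activity review 239 days ago vs limit 270 → met
2. customer identification procedures present → met
3. condition 'offers currency exchange' does not hold → requirement n/a → met
4. independent AML audit 200 days ago vs limit 270 → met
5. agent due-diligence review 566 days ago vs limit 540 → not met
6. sanctions-list screening review 522 days ago vs limit 540 → met
7. BSA training 162 days ago vs limit 180 → met
Not met: 1 of 7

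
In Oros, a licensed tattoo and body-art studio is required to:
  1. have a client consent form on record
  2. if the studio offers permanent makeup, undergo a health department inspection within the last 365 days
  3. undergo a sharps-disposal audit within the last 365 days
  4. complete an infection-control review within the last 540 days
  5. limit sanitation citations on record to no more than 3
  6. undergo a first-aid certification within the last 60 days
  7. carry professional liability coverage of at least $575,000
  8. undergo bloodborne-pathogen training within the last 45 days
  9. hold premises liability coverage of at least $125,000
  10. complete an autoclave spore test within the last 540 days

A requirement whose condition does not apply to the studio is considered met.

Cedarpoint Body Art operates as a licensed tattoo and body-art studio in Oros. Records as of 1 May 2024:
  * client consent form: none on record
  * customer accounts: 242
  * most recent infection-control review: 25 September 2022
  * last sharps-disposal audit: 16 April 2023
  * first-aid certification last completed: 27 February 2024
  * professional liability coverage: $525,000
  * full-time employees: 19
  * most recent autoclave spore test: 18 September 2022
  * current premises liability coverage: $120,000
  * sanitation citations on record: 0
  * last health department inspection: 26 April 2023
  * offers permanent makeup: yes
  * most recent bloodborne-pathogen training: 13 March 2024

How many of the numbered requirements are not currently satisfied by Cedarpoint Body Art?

1. client consent form absent → not met
2. condition 'offers permanent makeup' holds; health department inspection 371 days ago vs limit 365 → not met
3. sharps-disposal audit 381 days ago vs limit 365 → not met
4. infection-control review 584 days ago vs limit 540 → not met
5. sanitation citations on record 0 ≤ 3 → met
6. first-aid certification 64 days ago vs limit 60 → not met
7. professional liability coverage $525,000 < $575,000 → not met
8. bloodborne-pathogen training 49 days ago vs limit 45 → not met
9. premises liability coverage $120,000 < $125,000 → not met
10. autoclave spore test 591 days ago vs limit 540 → not met
Not met: 9 of 10

9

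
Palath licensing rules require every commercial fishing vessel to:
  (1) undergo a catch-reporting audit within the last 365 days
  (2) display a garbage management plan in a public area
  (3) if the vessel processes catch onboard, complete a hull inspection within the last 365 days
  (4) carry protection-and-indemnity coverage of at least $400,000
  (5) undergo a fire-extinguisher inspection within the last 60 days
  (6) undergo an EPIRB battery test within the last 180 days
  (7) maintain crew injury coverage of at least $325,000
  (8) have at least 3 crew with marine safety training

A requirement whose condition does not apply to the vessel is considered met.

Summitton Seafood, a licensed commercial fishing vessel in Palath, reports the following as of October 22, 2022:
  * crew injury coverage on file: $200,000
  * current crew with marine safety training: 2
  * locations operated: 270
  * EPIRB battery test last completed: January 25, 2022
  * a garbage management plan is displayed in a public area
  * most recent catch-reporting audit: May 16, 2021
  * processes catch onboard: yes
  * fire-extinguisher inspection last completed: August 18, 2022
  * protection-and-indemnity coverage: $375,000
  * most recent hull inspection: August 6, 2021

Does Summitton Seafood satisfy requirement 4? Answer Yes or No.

No

4. protection-and-indemnity coverage $375,000 < $400,000 → not met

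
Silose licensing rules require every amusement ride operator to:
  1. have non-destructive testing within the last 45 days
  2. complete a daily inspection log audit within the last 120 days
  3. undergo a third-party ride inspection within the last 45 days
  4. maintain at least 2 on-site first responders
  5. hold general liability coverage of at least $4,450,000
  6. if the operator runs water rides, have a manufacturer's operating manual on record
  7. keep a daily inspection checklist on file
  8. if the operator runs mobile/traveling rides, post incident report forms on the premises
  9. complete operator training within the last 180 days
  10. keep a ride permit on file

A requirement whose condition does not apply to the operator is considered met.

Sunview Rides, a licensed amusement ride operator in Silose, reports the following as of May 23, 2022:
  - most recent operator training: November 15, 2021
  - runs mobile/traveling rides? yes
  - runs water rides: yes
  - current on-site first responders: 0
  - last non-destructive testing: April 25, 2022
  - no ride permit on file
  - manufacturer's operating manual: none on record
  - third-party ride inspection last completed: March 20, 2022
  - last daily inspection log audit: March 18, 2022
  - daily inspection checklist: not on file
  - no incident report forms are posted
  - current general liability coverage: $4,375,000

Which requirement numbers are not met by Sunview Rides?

3, 4, 5, 6, 7, 8, 9, 10

1. non-destructive testing 28 days ago vs limit 45 → met
2. daily inspection log audit 66 days ago vs limit 120 → met
3. third-party ride inspection 64 days ago vs limit 45 → not met
4. on-site first responders 0 < 2 → not met
5. general liability coverage $4,375,000 < $4,450,000 → not met
6. condition 'runs water rides' holds; manufacturer's operating manual absent → not met
7. daily inspection checklist absent → not met
8. condition 'runs mobile/traveling rides' holds; incident report forms absent → not met
9. operator training 189 days ago vs limit 180 → not met
10. ride permit absent → not met
Not met: 3, 4, 5, 6, 7, 8, 9, 10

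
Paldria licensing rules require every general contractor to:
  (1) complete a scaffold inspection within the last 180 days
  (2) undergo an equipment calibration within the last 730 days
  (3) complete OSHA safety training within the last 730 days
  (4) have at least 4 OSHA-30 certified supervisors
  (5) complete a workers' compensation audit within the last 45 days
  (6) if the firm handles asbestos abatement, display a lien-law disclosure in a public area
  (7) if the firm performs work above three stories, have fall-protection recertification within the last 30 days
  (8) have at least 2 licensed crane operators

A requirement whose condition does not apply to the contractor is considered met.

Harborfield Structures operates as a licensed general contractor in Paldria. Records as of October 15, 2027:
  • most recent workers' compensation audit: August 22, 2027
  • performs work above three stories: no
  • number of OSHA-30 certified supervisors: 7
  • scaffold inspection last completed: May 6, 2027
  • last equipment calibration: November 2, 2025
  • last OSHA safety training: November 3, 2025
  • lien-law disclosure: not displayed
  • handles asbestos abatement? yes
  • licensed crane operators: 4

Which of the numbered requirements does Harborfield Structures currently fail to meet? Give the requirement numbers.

1. scaffold inspection 162 days ago vs limit 180 → met
2. equipment calibration 712 days ago vs limit 730 → met
3. OSHA safety training 711 days ago vs limit 730 → met
4. OSHA-30 certified supervisors 7 ≥ 4 → met
5. workers' compensation audit 54 days ago vs limit 45 → not met
6. condition 'handles asbestos abatement' holds; lien-law disclosure absent → not met
7. condition 'performs work above three stories' does not hold → requirement n/a → met
8. licensed crane operators 4 ≥ 2 → met
Not met: 5, 6

5, 6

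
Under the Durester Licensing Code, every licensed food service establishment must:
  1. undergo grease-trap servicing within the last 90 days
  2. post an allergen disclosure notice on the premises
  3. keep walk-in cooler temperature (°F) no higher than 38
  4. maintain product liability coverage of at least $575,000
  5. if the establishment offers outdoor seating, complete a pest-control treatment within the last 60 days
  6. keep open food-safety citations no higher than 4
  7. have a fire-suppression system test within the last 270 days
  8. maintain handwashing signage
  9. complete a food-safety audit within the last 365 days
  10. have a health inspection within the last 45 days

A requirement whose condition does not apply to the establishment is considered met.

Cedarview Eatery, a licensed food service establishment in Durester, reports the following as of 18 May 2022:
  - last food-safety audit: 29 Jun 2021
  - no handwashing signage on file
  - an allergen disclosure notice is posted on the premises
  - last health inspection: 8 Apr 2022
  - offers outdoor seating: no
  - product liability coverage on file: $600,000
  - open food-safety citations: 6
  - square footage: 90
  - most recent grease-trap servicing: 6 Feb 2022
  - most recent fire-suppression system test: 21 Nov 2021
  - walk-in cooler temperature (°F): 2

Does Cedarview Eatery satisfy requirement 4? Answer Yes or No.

Yes

4. product liability coverage $600,000 ≥ $575,000 → met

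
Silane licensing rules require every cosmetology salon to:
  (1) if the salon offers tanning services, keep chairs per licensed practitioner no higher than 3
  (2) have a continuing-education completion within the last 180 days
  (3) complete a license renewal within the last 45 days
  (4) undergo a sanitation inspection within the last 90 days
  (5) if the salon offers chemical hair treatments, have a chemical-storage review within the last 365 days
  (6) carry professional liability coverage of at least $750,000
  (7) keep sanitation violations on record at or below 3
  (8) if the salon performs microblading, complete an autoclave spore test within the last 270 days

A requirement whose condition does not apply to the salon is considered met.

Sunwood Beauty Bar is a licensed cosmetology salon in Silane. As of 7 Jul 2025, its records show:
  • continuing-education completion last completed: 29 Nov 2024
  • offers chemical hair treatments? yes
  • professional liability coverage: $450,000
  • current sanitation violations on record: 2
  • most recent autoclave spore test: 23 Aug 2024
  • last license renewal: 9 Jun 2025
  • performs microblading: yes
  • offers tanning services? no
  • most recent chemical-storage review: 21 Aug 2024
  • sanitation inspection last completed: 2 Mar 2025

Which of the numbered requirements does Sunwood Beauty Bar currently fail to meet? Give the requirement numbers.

1. condition 'offers tanning services' does not hold → requirement n/a → met
2. continuing-education completion 220 days ago vs limit 180 → not met
3. license renewal 28 days ago vs limit 45 → met
4. sanitation inspection 127 days ago vs limit 90 → not met
5. condition 'offers chemical hair treatments' holds; chemical-storage review 320 days ago vs limit 365 → met
6. professional liability coverage $450,000 < $750,000 → not met
7. sanitation violations on record 2 ≤ 3 → met
8. condition 'performs microblading' holds; autoclave spore test 318 days ago vs limit 270 → not met
Not met: 2, 4, 6, 8

2, 4, 6, 8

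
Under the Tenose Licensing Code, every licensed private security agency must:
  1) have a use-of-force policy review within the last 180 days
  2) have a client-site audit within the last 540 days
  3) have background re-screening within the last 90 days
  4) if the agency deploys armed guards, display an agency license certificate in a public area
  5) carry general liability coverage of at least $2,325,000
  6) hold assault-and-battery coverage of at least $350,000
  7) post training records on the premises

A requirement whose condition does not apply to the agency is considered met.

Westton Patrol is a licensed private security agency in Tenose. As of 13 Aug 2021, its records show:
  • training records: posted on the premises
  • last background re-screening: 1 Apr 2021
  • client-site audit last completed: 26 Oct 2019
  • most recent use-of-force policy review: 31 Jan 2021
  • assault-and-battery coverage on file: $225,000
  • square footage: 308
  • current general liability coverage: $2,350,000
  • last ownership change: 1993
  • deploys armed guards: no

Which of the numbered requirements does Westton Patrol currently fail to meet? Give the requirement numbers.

1, 2, 3, 6

1. use-of-force policy review 194 days ago vs limit 180 → not met
2. client-site audit 657 days ago vs limit 540 → not met
3. background re-screening 134 days ago vs limit 90 → not met
4. condition 'deploys armed guards' does not hold → requirement n/a → met
5. general liability coverage $2,350,000 ≥ $2,325,000 → met
6. assault-and-battery coverage $225,000 < $350,000 → not met
7. training records present → met
Not met: 1, 2, 3, 6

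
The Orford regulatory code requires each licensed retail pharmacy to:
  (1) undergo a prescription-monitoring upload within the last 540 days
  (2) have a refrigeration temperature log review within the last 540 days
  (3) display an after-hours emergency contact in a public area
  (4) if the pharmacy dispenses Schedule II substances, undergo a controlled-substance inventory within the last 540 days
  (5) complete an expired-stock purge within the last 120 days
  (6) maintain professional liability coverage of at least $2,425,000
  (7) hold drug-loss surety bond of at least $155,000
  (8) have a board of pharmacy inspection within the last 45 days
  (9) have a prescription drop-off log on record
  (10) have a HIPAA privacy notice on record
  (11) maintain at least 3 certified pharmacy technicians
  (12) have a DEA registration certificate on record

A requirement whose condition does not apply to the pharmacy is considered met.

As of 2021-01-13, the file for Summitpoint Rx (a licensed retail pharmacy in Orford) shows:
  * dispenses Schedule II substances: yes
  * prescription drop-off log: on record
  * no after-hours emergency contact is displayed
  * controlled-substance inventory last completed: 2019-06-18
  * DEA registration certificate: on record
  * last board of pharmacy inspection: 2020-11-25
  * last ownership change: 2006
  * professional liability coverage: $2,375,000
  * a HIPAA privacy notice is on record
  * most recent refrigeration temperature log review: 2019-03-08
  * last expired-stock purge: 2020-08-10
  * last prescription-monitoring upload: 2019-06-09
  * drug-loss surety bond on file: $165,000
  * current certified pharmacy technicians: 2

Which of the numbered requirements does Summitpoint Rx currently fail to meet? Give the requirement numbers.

1. prescription-monitoring upload 584 days ago vs limit 540 → not met
2. refrigeration temperature log review 677 days ago vs limit 540 → not met
3. after-hours emergency contact absent → not met
4. condition 'dispenses Schedule II substances' holds; controlled-substance inventory 575 days ago vs limit 540 → not met
5. expired-stock purge 156 days ago vs limit 120 → not met
6. professional liability coverage $2,375,000 < $2,425,000 → not met
7. drug-loss surety bond $165,000 ≥ $155,000 → met
8. board of pharmacy inspection 49 days ago vs limit 45 → not met
9. prescription drop-off log present → met
10. HIPAA privacy notice present → met
11. certified pharmacy technicians 2 < 3 → not met
12. DEA registration certificate present → met
Not met: 1, 2, 3, 4, 5, 6, 8, 11

1, 2, 3, 4, 5, 6, 8, 11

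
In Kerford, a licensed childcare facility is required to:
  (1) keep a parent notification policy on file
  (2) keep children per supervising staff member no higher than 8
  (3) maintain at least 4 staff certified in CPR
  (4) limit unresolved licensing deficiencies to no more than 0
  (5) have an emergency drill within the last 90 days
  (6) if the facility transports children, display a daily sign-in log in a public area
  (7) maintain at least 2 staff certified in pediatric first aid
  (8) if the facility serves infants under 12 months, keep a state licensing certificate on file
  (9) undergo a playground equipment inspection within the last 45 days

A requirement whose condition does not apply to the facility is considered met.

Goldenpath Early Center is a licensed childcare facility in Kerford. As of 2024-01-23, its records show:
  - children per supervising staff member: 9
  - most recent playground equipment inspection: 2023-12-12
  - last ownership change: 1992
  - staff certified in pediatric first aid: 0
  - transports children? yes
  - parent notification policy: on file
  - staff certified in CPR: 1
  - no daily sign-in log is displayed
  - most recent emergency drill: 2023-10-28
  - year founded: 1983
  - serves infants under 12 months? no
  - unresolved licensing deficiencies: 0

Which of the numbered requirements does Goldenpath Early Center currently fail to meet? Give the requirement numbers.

2, 3, 6, 7

1. parent notification policy present → met
2. children per supervising staff member 9 > 8 → not met
3. staff certified in CPR 1 < 4 → not met
4. unresolved licensing deficiencies 0 ≤ 0 → met
5. emergency drill 87 days ago vs limit 90 → met
6. condition 'transports children' holds; daily sign-in log absent → not met
7. staff certified in pediatric first aid 0 < 2 → not met
8. condition 'serves infants under 12 months' does not hold → requirement n/a → met
9. playground equipment inspection 42 days ago vs limit 45 → met
Not met: 2, 3, 6, 7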